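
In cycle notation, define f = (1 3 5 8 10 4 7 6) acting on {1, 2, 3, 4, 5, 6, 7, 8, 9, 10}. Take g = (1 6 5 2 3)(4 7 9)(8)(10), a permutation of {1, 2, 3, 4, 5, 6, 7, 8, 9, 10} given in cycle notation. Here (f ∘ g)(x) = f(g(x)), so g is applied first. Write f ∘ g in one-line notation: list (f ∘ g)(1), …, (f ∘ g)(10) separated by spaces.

1 5 3 6 2 8 9 10 7 4

(f ∘ g)(x) = f(g(x)). Computing each image: f(g(1)) = f(6) = 1, f(g(2)) = f(3) = 5, f(g(3)) = f(1) = 3, f(g(4)) = f(7) = 6, f(g(5)) = f(2) = 2, f(g(6)) = f(5) = 8, f(g(7)) = f(9) = 9, f(g(8)) = f(8) = 10, f(g(9)) = f(4) = 7, f(g(10)) = f(10) = 4.
Hence f ∘ g = [1 5 3 6 2 8 9 10 7 4].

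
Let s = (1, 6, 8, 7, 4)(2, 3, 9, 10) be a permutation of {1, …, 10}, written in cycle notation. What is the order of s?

20

The cycle type of s is (5, 4, 1).
The order is lcm(5, 4) = 20.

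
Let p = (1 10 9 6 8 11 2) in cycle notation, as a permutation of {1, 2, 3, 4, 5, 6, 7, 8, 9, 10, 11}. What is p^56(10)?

10 lies in the 7-cycle (1 10 9 6 8 11 2).
Since the cycle has length 7, p^56 acts on it the same as p^0 (56 mod 7 = 0).
So p^56(10) = 10.

10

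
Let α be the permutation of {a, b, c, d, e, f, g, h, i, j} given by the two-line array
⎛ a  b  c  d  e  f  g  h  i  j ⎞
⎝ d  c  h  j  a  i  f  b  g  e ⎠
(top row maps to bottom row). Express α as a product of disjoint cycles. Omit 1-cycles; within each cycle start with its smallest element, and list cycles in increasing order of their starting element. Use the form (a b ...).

(a d j e)(b c h)(f i g)

Iterating α from a gives a → d → j → e → a; that is the 4-cycle (a d j e).
Repeating from the next unused element and collecting all non-trivial cycles gives (a d j e)(b c h)(f i g).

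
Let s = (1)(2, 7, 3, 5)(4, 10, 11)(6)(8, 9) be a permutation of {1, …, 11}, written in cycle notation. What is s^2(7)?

5

7 lies in the 4-cycle (2, 7, 3, 5).
Stepping 2 places around the cycle: 7 → 3 → 5.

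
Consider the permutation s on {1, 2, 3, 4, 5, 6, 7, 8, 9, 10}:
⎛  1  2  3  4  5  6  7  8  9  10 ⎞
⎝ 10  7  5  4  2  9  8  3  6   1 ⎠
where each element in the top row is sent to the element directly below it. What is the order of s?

10

The disjoint-cycle form of s has cycle lengths 5, 2, 2, 1.
The order of s is the least common multiple of its cycle lengths: lcm(5, 2, 2) = 10.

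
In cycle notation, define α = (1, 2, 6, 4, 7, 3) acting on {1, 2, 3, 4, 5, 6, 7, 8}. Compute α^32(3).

3 lies in the 6-cycle (1, 2, 6, 4, 7, 3).
Powers repeat with period 6 on this cycle, and 32 mod 6 = 2, so α^32(3) = α^2(3).
Stepping 2 places around the cycle: 3 → 1 → 2.

2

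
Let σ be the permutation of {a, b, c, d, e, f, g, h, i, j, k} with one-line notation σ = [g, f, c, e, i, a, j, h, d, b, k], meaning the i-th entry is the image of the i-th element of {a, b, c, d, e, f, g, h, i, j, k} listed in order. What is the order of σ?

15

Writing σ as disjoint cycles, the cycle lengths are 5, 3, 1, 1, 1.
Since disjoint cycles commute, ord(σ) = lcm(5, 3) = 15.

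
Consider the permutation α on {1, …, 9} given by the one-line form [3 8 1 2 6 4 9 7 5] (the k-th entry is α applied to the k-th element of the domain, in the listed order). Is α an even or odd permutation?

In disjoint-cycle form the cycle lengths are 7, 2.
A cycle is odd iff its length is even; α has 1 even-length cycle, so sgn(α) = (−1)^1 and α is odd.

odd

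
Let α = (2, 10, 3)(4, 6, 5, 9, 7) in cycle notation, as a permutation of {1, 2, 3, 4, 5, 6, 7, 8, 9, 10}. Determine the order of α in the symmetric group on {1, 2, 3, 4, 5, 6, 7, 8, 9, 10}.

15

The disjoint cycles have lengths 5, 3, 1, 1.
Since disjoint cycles commute, ord(α) = lcm(5, 3) = 15.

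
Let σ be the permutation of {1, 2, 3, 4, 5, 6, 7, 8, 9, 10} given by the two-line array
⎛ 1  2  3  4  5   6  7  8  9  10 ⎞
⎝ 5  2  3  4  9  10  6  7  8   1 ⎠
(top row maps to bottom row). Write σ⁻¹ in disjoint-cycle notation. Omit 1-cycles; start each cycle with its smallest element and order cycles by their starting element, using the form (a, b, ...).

(1, 10, 6, 7, 8, 9, 5)

The cycle decomposition of σ is (1, 5, 9, 8, 7, 6, 10).
Reversing each cycle (and rotating so the smallest element leads) gives σ⁻¹ = (1, 10, 6, 7, 8, 9, 5).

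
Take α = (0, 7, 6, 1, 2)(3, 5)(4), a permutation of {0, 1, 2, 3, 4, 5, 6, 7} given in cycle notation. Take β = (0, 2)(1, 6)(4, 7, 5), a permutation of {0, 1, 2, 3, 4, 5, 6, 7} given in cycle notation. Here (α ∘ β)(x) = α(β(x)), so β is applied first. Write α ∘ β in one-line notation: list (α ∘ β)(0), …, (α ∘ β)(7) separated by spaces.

For each element, apply β then α: 0 → 2 → 0; 1 → 6 → 1; 2 → 0 → 7; 3 → 3 → 5; 4 → 7 → 6; 5 → 4 → 4; 6 → 1 → 2; 7 → 5 → 3.
So α ∘ β in one-line form is 0 1 7 5 6 4 2 3.

0 1 7 5 6 4 2 3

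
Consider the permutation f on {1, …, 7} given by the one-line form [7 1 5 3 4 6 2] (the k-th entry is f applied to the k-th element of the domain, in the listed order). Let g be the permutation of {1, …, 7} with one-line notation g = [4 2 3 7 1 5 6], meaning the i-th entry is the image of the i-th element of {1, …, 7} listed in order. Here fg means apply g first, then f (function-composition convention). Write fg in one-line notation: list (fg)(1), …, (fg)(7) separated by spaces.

3 1 5 2 7 4 6

(fg)(x) = f(g(x)). Computing each image: f(g(1)) = f(4) = 3, f(g(2)) = f(2) = 1, f(g(3)) = f(3) = 5, f(g(4)) = f(7) = 2, f(g(5)) = f(1) = 7, f(g(6)) = f(5) = 4, f(g(7)) = f(6) = 6.
Hence fg = [3 1 5 2 7 4 6].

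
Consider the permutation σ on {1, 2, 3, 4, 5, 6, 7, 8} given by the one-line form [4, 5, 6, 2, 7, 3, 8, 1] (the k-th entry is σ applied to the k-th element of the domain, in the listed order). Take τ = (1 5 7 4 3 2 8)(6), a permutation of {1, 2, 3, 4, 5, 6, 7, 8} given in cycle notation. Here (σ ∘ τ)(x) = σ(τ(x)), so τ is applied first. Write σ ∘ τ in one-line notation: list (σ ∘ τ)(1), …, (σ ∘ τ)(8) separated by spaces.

7 1 5 6 8 3 2 4

(σ ∘ τ)(x) = σ(τ(x)). Computing each image: σ(τ(1)) = σ(5) = 7, σ(τ(2)) = σ(8) = 1, σ(τ(3)) = σ(2) = 5, σ(τ(4)) = σ(3) = 6, σ(τ(5)) = σ(7) = 8, σ(τ(6)) = σ(6) = 3, σ(τ(7)) = σ(4) = 2, σ(τ(8)) = σ(1) = 4.
Hence σ ∘ τ = [7 1 5 6 8 3 2 4].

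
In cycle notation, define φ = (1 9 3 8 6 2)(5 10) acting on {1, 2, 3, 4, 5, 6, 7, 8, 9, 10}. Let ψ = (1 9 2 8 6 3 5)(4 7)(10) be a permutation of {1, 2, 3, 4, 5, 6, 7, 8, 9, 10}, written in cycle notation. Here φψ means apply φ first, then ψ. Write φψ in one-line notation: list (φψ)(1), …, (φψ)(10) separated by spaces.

For each element, apply φ then ψ: 1 → 9 → 2; 2 → 1 → 9; 3 → 8 → 6; 4 → 4 → 7; 5 → 10 → 10; 6 → 2 → 8; 7 → 7 → 4; 8 → 6 → 3; 9 → 3 → 5; 10 → 5 → 1.
So φψ in one-line form is 2 9 6 7 10 8 4 3 5 1.

2 9 6 7 10 8 4 3 5 1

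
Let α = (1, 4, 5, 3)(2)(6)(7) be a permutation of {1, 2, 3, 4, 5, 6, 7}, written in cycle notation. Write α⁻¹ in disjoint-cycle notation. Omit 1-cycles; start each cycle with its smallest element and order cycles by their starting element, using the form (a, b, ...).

If α sends a → b within a cycle, α⁻¹ sends b → a; equivalently, reverse each cycle.
After reversing and putting each cycle's least element first, α⁻¹ = (1, 3, 5, 4).

(1, 3, 5, 4)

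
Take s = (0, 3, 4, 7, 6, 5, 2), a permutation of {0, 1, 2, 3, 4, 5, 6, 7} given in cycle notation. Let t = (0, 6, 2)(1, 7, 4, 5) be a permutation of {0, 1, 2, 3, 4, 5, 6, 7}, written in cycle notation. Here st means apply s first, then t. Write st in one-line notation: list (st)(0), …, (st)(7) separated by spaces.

3 7 6 5 4 0 1 2

Chase each element through s then t: 0 → 3 → 3; 1 → 1 → 7; 2 → 0 → 6; 3 → 4 → 5; 4 → 7 → 4; 5 → 2 → 0; 6 → 5 → 1; 7 → 6 → 2.
Collecting the images, st = [3 7 6 5 4 0 1 2].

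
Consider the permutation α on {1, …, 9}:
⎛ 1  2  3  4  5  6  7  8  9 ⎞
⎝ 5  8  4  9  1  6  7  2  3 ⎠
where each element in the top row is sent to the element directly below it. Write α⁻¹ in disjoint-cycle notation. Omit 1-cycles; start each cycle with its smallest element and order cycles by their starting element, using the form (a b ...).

The cycle decomposition of α is (1 5)(2 8)(3 4 9).
Reversing each cycle (and rotating so the smallest element leads) gives α⁻¹ = (1 5)(2 8)(3 9 4).

(1 5)(2 8)(3 9 4)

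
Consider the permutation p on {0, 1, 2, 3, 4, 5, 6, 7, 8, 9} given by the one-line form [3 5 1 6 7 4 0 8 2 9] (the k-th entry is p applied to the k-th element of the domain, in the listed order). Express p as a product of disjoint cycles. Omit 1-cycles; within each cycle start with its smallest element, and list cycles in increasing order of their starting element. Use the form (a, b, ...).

Start at 0 and follow images: 0 → 3 → 6 → 0, giving the cycle (0, 3, 6).
Continuing from each remaining unvisited element yields (0, 3, 6)(1, 5, 4, 7, 8, 2).

(0, 3, 6)(1, 5, 4, 7, 8, 2)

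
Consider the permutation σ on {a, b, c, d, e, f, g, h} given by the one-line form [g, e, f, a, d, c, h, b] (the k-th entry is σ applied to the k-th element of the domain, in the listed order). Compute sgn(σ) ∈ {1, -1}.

In disjoint-cycle form the cycle lengths are 6, 2.
A cycle of length ℓ contributes ℓ−1 transpositions, so σ is a product of 5 + 1 = 6 transpositions — even.

1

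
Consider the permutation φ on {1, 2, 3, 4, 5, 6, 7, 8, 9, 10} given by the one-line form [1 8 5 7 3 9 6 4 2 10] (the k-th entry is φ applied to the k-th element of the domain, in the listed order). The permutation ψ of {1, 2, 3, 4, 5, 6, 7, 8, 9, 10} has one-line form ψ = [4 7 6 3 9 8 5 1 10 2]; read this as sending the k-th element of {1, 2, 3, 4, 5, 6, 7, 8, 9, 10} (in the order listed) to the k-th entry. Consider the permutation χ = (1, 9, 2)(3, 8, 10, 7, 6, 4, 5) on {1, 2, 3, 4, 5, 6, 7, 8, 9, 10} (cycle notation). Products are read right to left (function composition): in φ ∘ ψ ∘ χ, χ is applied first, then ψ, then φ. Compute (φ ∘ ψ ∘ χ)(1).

10

(φ ∘ ψ ∘ χ)(1) = φ(ψ(χ(1))). χ(1) = 9, then ψ(9) = 10, then φ(10) = 10, so the result is 10.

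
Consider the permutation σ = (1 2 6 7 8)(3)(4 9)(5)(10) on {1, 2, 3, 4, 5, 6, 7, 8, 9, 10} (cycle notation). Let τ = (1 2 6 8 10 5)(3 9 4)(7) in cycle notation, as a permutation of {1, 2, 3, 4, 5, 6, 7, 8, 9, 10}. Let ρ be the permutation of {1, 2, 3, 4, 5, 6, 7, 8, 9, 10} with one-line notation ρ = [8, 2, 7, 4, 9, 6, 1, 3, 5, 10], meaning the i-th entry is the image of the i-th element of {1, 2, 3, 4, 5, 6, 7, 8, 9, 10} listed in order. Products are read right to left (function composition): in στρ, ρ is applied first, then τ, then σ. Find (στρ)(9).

2

(στρ)(9) = σ(τ(ρ(9))). ρ(9) = 5, then τ(5) = 1, then σ(1) = 2, so the result is 2.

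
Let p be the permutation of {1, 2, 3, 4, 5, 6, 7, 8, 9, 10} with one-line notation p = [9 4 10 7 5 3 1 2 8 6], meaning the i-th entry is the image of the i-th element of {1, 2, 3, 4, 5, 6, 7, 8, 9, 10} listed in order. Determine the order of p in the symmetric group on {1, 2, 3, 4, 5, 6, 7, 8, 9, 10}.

Writing p as disjoint cycles, the cycle lengths are 6, 3, 1.
The order is lcm(6, 3) = 6.

6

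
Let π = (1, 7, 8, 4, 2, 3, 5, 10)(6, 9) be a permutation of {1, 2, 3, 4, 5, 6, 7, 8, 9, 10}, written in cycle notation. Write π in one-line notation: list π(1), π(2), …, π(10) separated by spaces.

Each element maps to the next entry in its cycle (wrapping to the front): 1→7, 2→3, 3→5, 4→2, 5→10, 6→9, 7→8, 8→4, 9→6, 10→1.
Listing these in domain order gives 7 3 5 2 10 9 8 4 6 1.

7 3 5 2 10 9 8 4 6 1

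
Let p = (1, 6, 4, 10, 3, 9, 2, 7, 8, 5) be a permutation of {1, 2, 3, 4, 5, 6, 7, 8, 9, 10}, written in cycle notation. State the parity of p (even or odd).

The cycle lengths are 10.
A cycle of length ℓ contributes ℓ−1 transpositions, so p is a product of 9 transpositions — odd.

odd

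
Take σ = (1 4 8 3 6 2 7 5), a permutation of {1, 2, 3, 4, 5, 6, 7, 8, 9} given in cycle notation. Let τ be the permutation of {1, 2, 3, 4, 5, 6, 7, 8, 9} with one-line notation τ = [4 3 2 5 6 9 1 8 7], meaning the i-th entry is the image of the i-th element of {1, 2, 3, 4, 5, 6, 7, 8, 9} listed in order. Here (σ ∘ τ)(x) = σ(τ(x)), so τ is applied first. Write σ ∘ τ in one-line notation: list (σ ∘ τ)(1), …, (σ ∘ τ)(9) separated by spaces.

8 6 7 1 2 9 4 3 5

Chase each element through τ then σ: 1 → 4 → 8; 2 → 3 → 6; 3 → 2 → 7; 4 → 5 → 1; 5 → 6 → 2; 6 → 9 → 9; 7 → 1 → 4; 8 → 8 → 3; 9 → 7 → 5.
So σ ∘ τ in one-line form is 8 6 7 1 2 9 4 3 5.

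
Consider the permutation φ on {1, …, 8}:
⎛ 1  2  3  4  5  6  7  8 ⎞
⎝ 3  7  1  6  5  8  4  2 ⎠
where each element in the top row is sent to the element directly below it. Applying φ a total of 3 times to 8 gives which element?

Tracing 8 → 2 → … returns to 8 after 5 steps, so 8 lies in a 5-cycle (2, 7, 4, 6, 8).
Advancing 3 steps from 8: 8 → 2 → 7 → 4.

4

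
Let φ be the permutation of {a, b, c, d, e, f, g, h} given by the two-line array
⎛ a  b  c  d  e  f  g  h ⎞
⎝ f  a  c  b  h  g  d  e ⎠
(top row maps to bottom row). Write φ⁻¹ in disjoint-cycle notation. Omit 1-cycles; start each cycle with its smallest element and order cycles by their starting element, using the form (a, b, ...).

The cycle decomposition of φ is (a, f, g, d, b)(e, h).
Reversing each cycle (and rotating so the smallest element leads) gives φ⁻¹ = (a, b, d, g, f)(e, h).

(a, b, d, g, f)(e, h)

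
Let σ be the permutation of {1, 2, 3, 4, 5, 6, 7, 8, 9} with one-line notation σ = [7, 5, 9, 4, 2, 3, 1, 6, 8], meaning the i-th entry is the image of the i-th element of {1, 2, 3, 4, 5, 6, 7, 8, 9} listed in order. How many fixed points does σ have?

The fixed points (elements with σ(x) = x) are {4}, so there is 1.

1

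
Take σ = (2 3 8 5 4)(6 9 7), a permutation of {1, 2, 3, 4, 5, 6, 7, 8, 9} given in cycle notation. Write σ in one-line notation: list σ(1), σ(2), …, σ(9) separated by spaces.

Reading each image from the cycles: 1↦1, 2↦3, 3↦8, 4↦2, 5↦4, 6↦9, 7↦6, 8↦5, 9↦7.
Listing these in domain order gives 1 3 8 2 4 9 6 5 7.

1 3 8 2 4 9 6 5 7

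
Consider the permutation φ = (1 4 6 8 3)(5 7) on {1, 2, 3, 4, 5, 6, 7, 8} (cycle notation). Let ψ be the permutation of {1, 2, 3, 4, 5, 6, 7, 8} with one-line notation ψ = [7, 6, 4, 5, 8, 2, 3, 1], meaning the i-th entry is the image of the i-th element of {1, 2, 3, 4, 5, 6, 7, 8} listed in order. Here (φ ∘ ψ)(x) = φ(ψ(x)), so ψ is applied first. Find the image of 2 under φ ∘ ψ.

(φ ∘ ψ)(2) = φ(ψ(2)). ψ(2) = 6, then φ(6) = 8. So (φ ∘ ψ)(2) = 8.

8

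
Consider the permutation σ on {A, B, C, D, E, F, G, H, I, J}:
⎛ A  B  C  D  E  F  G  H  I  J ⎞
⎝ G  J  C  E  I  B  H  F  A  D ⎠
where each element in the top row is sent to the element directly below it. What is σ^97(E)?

J

Tracing E → I → … returns to E after 9 steps, so E lies in a 9-cycle (A, G, H, F, B, J, D, E, I).
Since the cycle has length 9, σ^97 acts on it the same as σ^7 (97 mod 9 = 7).
Advancing 7 steps from E: E → I → A → G → H → F → B → J.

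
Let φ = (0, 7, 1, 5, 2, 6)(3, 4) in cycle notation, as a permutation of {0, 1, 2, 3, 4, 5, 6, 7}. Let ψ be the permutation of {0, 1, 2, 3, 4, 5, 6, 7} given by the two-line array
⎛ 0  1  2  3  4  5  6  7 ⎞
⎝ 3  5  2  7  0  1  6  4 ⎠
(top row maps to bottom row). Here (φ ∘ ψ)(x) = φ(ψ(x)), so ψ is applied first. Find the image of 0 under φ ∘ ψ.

4

First apply ψ: ψ(0) = 3, then φ(3) = 4. Thus (φ ∘ ψ)(0) = 4.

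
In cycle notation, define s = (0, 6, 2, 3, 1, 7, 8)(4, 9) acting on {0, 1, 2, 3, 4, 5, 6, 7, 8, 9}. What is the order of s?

14

The disjoint cycles have lengths 7, 2, 1.
The order is lcm(7, 2) = 14.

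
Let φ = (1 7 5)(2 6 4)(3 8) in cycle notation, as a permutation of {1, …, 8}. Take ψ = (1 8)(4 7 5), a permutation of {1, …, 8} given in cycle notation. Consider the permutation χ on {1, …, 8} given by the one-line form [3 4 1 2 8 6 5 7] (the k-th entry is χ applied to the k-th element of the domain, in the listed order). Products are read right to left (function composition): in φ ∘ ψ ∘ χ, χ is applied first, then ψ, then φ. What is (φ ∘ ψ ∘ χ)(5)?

Chase 5: χ(5) = 8; ψ(8) = 1; φ(1) = 7. Hence (φ ∘ ψ ∘ χ)(5) = 7.

7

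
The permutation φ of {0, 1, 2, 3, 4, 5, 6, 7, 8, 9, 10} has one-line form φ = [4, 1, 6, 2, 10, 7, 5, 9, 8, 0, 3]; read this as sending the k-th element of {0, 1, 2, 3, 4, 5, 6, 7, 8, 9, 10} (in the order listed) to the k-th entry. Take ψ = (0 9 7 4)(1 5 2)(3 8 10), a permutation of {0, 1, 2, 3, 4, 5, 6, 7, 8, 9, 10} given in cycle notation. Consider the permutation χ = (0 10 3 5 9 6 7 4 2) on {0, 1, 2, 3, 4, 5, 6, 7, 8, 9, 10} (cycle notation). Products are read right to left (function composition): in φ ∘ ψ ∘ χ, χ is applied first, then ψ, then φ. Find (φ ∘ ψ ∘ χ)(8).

3

Apply the permutations in order: χ(8) = 8, then ψ(8) = 10, then φ(10) = 3. So (φ ∘ ψ ∘ χ)(8) = 3.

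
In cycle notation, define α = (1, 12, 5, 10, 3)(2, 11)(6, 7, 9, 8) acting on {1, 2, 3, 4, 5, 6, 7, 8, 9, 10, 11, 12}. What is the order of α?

20

The cycle type of α is (5, 4, 2, 1).
Since disjoint cycles commute, ord(α) = lcm(5, 4, 2) = 20.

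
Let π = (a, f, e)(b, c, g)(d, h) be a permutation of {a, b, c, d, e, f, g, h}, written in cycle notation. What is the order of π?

The disjoint cycles have lengths 3, 3, 2.
The order of π is the least common multiple of its cycle lengths: lcm(3, 3, 2) = 6.

6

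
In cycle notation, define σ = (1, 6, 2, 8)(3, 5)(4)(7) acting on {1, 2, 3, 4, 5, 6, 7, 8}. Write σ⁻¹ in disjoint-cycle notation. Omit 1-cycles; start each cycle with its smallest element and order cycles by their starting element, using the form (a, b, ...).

(1, 8, 2, 6)(3, 5)

The inverse reverses each cycle.
Reversing each cycle of σ and rotating so the smallest element leads gives (1, 8, 2, 6)(3, 5).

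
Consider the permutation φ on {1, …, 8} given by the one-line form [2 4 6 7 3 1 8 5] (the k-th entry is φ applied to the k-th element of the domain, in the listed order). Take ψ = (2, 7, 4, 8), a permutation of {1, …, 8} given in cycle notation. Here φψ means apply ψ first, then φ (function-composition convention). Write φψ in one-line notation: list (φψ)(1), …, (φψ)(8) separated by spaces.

For each element, apply ψ then φ: 1 → 1 → 2; 2 → 7 → 8; 3 → 3 → 6; 4 → 8 → 5; 5 → 5 → 3; 6 → 6 → 1; 7 → 4 → 7; 8 → 2 → 4.
So φψ in one-line form is 2 8 6 5 3 1 7 4.

2 8 6 5 3 1 7 4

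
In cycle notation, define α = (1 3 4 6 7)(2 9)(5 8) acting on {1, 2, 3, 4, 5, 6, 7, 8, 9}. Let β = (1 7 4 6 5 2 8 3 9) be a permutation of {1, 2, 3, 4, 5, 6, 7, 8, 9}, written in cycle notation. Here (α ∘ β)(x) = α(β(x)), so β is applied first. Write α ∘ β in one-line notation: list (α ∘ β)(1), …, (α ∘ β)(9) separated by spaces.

(α ∘ β)(x) = α(β(x)). Computing each image: α(β(1)) = α(7) = 1, α(β(2)) = α(8) = 5, α(β(3)) = α(9) = 2, α(β(4)) = α(6) = 7, α(β(5)) = α(2) = 9, α(β(6)) = α(5) = 8, α(β(7)) = α(4) = 6, α(β(8)) = α(3) = 4, α(β(9)) = α(1) = 3.
Hence α ∘ β = [1 5 2 7 9 8 6 4 3].

1 5 2 7 9 8 6 4 3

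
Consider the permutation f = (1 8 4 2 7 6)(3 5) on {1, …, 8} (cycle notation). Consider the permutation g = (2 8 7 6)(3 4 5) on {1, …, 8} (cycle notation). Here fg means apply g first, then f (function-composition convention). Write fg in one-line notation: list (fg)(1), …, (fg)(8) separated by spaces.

(fg)(x) = f(g(x)). Computing each image: f(g(1)) = f(1) = 8, f(g(2)) = f(8) = 4, f(g(3)) = f(4) = 2, f(g(4)) = f(5) = 3, f(g(5)) = f(3) = 5, f(g(6)) = f(2) = 7, f(g(7)) = f(6) = 1, f(g(8)) = f(7) = 6.
Hence fg = [8 4 2 3 5 7 1 6].

8 4 2 3 5 7 1 6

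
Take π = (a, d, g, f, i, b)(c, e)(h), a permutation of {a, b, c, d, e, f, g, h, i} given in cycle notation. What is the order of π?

The cycle type of π is (6, 2, 1).
Since disjoint cycles commute, ord(π) = lcm(6, 2) = 6.

6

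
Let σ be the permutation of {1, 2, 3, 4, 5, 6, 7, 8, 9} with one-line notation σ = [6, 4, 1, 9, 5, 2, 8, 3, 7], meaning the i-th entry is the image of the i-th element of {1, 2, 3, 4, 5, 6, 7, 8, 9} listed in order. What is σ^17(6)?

2

Tracing 6 → 2 → … returns to 6 after 8 steps, so 6 lies in an 8-cycle (1, 6, 2, 4, 9, 7, 8, 3).
Since the cycle has length 8, σ^17 acts on it the same as σ^1 (17 mod 8 = 1).
Advancing 1 step from 6: 6 → 2.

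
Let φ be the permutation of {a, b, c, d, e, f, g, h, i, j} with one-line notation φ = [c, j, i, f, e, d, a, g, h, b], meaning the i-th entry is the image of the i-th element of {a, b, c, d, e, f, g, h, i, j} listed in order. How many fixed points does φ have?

The fixed points (elements with φ(x) = x) are {e}, so there is 1.

1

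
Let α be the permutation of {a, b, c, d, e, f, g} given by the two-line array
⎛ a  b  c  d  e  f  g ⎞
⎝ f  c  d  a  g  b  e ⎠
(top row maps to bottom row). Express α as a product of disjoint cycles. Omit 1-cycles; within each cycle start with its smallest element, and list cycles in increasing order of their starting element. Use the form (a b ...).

Iterating α from a gives a → f → b → c → d → a; that is the 5-cycle (a f b c d).
Repeating from the next unused element and collecting all non-trivial cycles gives (a f b c d)(e g).

(a f b c d)(e g)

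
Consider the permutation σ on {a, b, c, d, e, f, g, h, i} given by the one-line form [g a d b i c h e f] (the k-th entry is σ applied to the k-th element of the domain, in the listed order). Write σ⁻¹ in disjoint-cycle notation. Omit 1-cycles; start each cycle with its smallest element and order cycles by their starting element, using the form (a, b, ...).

First write σ in disjoint cycles: (a, g, h, e, i, f, c, d, b).
The inverse reverses every cycle; in canonical form, σ⁻¹ = (a, b, d, c, f, i, e, h, g).

(a, b, d, c, f, i, e, h, g)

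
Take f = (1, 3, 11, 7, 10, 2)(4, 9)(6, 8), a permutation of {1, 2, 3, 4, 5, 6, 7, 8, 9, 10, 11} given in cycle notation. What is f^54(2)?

2

2 lies in the 6-cycle (1, 3, 11, 7, 10, 2).
Since the cycle has length 6, f^54 acts on it the same as f^0 (54 mod 6 = 0).
So f^54(2) = 2.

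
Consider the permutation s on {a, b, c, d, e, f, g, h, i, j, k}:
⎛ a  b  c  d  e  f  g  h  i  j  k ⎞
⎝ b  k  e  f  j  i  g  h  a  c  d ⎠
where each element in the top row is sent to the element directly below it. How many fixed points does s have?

The fixed points (elements with s(x) = x) are {g, h}, so there are 2.

2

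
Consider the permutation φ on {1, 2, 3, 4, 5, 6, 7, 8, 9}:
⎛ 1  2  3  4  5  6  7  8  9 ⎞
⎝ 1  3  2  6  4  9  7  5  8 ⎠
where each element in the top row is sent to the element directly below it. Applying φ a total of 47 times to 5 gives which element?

Tracing 5 → 4 → … returns to 5 after 5 steps, so 5 lies in a 5-cycle (4, 6, 9, 8, 5).
Since the cycle has length 5, φ^47 acts on it the same as φ^2 (47 mod 5 = 2).
Advancing 2 steps from 5: 5 → 4 → 6.

6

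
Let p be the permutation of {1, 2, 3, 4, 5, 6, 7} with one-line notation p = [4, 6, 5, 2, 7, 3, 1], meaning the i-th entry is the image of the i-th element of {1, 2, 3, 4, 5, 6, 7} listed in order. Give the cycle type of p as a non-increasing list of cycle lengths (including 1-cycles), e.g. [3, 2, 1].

[7]

The disjoint cycles are (1, 4, 2, 6, 3, 5, 7), with lengths 7 in non-increasing order.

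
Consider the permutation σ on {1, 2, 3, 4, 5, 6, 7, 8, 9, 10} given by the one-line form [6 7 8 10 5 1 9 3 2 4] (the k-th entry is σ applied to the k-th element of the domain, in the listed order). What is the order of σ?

6

Decomposing into disjoint cycles gives cycle lengths 3, 2, 2, 2, 1.
The order of σ is the least common multiple of its cycle lengths: lcm(3, 2, 2, 2) = 6.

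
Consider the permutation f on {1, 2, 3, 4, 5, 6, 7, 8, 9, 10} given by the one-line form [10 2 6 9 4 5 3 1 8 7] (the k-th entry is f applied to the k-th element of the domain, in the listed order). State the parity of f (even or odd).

even

In disjoint-cycle form the cycle lengths are 9, 1.
A cycle is odd iff its length is even; f has 0 even-length cycles, so sgn(f) = (−1)^0 and f is even.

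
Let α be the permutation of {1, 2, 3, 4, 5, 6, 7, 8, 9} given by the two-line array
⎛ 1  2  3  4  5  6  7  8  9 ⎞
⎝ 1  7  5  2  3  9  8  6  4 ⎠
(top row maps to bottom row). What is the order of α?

6

Decomposing into disjoint cycles gives cycle lengths 6, 2, 1.
Since disjoint cycles commute, ord(α) = lcm(6, 2) = 6.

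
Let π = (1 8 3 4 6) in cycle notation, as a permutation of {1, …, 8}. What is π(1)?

8

1 appears in (1 8 3 4 6); the next entry (wrapping around) is 8.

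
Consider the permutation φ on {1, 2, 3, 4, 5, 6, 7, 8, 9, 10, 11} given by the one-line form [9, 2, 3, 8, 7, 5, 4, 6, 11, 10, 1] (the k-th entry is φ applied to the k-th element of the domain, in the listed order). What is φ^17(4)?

6

Tracing 4 → 8 → … returns to 4 after 5 steps, so 4 lies in a 5-cycle (4, 8, 6, 5, 7).
Since the cycle has length 5, φ^17 acts on it the same as φ^2 (17 mod 5 = 2).
Advancing 2 steps from 4: 4 → 8 → 6.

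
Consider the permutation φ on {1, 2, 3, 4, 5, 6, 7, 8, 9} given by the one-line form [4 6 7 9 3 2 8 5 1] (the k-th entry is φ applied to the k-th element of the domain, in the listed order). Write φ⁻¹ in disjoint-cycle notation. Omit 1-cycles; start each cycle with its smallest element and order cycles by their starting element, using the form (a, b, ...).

(1, 9, 4)(2, 6)(3, 5, 8, 7)

First write φ in disjoint cycles: (1, 4, 9)(2, 6)(3, 7, 8, 5).
The inverse reverses every cycle; in canonical form, φ⁻¹ = (1, 9, 4)(2, 6)(3, 5, 8, 7).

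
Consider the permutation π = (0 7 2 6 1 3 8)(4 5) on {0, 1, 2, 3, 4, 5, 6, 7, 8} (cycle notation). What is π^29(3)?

8

3 lies in the 7-cycle (0 7 2 6 1 3 8).
On a 7-cycle, π^7 is the identity, so π^29 = π^1 there (29 ≡ 1 mod 7).
Advancing 1 step from 3: 3 → 8.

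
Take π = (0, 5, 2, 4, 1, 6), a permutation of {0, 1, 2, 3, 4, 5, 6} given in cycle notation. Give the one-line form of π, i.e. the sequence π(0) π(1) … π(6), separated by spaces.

Image by image: 0→5, 1→6, 2→4, 3→3, 4→1, 5→2, 6→0.
Listing these in domain order gives 5 6 4 3 1 2 0.

5 6 4 3 1 2 0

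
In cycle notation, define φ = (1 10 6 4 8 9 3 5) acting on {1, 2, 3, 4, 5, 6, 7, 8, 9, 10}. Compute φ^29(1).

9

1 lies in the 8-cycle (1 10 6 4 8 9 3 5).
On an 8-cycle, φ^8 is the identity, so φ^29 = φ^5 there (29 ≡ 5 mod 8).
Advancing 5 steps from 1: 1 → 10 → 6 → 4 → 8 → 9.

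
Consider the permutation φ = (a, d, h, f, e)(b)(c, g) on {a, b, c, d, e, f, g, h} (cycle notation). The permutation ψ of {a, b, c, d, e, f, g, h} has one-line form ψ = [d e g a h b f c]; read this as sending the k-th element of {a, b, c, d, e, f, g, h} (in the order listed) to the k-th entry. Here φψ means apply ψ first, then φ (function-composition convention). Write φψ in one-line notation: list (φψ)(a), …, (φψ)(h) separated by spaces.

h a c d f b e g

(φψ)(x) = φ(ψ(x)). Computing each image: φ(ψ(a)) = φ(d) = h, φ(ψ(b)) = φ(e) = a, φ(ψ(c)) = φ(g) = c, φ(ψ(d)) = φ(a) = d, φ(ψ(e)) = φ(h) = f, φ(ψ(f)) = φ(b) = b, φ(ψ(g)) = φ(f) = e, φ(ψ(h)) = φ(c) = g.
Hence φψ = [h a c d f b e g].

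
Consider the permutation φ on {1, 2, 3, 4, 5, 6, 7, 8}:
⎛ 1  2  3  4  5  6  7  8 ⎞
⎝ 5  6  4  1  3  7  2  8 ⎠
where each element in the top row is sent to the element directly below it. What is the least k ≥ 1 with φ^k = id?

The disjoint-cycle form of φ has cycle lengths 4, 3, 1.
The order is lcm(4, 3) = 12.

12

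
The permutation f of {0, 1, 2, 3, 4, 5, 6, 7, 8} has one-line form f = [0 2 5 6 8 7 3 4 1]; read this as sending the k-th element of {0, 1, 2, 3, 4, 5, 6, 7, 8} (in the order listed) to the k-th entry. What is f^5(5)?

2

Tracing 5 → 7 → … returns to 5 after 6 steps, so 5 lies in a 6-cycle (1 2 5 7 4 8).
Advancing 5 steps from 5: 5 → 7 → 4 → 8 → 1 → 2.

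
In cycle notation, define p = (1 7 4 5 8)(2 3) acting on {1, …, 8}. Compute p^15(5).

5 lies in the 5-cycle (1 7 4 5 8).
Powers repeat with period 5 on this cycle, and 15 mod 5 = 0, so p^15(5) = p^0(5).
So p^15(5) = 5.

5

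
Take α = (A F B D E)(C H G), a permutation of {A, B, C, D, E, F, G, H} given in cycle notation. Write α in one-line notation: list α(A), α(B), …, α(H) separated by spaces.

Reading each image from the cycles: A→F, B→D, C→H, D→E, E→A, F→B, G→C, H→G.
Listing these in domain order gives F D H E A B C G.

F D H E A B C G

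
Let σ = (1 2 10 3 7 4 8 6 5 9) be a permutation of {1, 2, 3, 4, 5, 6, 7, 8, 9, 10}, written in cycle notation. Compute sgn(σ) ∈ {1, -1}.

-1

The cycle lengths are 10.
A cycle is odd iff its length is even; σ has 1 even-length cycle, so sgn(σ) = (−1)^1 and σ is odd.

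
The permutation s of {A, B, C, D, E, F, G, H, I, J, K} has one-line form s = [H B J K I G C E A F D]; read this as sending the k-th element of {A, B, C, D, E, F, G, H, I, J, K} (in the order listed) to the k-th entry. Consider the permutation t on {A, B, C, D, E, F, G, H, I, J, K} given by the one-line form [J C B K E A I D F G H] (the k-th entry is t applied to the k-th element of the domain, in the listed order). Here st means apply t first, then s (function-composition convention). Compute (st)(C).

First apply t: t(C) = B, then s(B) = B. Thus (st)(C) = B.

B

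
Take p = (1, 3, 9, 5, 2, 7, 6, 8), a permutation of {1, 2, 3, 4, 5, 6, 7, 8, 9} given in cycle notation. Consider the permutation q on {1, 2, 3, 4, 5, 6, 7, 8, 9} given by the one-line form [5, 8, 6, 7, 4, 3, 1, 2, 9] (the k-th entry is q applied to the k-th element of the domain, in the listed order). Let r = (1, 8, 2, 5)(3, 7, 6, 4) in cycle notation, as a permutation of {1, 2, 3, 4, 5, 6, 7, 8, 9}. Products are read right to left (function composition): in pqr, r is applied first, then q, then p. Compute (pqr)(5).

2

Apply the permutations in order: r(5) = 1, then q(1) = 5, then p(5) = 2. So (pqr)(5) = 2.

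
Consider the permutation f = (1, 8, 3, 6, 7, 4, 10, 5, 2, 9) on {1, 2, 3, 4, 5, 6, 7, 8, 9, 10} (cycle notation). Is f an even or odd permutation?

odd

The cycle lengths are 10.
A cycle of length ℓ contributes ℓ−1 transpositions, so f is a product of 9 transpositions — odd.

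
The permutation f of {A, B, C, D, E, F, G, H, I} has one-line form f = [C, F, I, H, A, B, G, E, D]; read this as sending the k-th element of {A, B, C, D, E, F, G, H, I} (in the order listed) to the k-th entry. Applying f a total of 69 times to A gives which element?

Tracing A → C → … returns to A after 6 steps, so A lies in a 6-cycle (A C I D H E).
Powers repeat with period 6 on this cycle, and 69 mod 6 = 3, so f^69(A) = f^3(A).
Stepping 3 places around the cycle: A → C → I → D.

D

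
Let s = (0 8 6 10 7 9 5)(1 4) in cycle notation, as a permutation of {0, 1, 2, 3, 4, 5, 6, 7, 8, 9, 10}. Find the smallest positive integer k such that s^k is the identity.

The cycle type of s is (7, 2, 1, 1).
The order is lcm(7, 2) = 14.

14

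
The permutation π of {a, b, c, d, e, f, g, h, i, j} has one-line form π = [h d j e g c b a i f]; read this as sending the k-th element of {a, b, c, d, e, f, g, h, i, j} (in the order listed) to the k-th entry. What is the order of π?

Decomposing into disjoint cycles gives cycle lengths 4, 3, 2, 1.
The order of π is the least common multiple of its cycle lengths: lcm(4, 3, 2) = 12.

12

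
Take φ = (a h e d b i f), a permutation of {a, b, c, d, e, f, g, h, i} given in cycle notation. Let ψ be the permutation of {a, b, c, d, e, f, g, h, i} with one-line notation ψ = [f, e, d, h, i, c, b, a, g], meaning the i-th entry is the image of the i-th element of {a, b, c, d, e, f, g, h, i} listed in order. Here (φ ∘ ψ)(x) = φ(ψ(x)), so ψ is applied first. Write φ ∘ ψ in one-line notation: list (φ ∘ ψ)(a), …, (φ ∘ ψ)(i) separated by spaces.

a d b e f c i h g

Chase each element through ψ then φ: a → f → a; b → e → d; c → d → b; d → h → e; e → i → f; f → c → c; g → b → i; h → a → h; i → g → g.
So φ ∘ ψ in one-line form is a d b e f c i h g.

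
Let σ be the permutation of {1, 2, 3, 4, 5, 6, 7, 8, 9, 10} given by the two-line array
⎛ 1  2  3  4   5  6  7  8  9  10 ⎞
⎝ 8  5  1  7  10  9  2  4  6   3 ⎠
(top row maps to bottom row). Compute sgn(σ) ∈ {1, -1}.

1

In disjoint-cycle form the cycle lengths are 8, 2.
A cycle of length ℓ contributes ℓ−1 transpositions, so σ is a product of 7 + 1 = 8 transpositions — even.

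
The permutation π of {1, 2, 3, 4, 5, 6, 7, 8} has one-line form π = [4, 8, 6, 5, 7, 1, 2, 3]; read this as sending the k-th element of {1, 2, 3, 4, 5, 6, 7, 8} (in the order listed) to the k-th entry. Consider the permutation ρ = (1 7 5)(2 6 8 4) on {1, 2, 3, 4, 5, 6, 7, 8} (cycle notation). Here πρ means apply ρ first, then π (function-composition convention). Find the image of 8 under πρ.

(πρ)(8) = π(ρ(8)). ρ(8) = 4, then π(4) = 5. So (πρ)(8) = 5.

5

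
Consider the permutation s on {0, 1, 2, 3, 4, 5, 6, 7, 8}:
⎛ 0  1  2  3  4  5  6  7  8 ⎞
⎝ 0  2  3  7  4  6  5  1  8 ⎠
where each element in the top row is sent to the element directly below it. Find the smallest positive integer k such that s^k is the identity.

4

Decomposing into disjoint cycles gives cycle lengths 4, 2, 1, 1, 1.
Since disjoint cycles commute, ord(s) = lcm(4, 2) = 4.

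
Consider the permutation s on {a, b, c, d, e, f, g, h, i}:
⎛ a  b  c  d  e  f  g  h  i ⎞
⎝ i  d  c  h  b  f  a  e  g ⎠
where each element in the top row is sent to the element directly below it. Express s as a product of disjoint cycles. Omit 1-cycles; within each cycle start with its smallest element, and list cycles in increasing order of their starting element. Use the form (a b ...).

(a i g)(b d h e)

Iterating s from a gives a → i → g → a; that is the 3-cycle (a i g).
Repeating from the next unused element and collecting all non-trivial cycles gives (a i g)(b d h e).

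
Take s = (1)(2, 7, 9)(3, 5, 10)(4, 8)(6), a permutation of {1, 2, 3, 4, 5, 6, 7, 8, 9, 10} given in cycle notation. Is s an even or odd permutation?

odd

The cycle lengths are 3, 3, 2, 1, 1.
A cycle is odd iff its length is even; s has 1 even-length cycle, so sgn(s) = (−1)^1 and s is odd.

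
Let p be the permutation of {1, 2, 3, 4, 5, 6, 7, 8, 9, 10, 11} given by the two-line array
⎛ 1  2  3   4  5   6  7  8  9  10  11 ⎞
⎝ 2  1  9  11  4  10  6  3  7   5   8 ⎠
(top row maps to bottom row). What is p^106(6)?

Tracing 6 → 10 → … returns to 6 after 9 steps, so 6 lies in a 9-cycle (3 9 7 6 10 5 4 11 8).
On a 9-cycle, p^9 is the identity, so p^106 = p^7 there (106 ≡ 7 mod 9).
Advancing 7 steps from 6: 6 → 10 → 5 → 4 → 11 → 8 → 3 → 9.

9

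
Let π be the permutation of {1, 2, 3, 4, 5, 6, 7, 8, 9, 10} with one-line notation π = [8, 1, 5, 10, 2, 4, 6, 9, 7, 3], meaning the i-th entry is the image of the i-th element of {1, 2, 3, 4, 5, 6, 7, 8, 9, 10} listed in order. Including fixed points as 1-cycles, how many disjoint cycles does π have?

1

The cycle decomposition is (1 8 9 7 6 4 10 3 5 2), which has 1 cycle (counting 1-cycles).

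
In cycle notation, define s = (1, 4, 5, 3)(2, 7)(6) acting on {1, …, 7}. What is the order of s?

4

The cycle type of s is (4, 2, 1).
The order is lcm(4, 2) = 4.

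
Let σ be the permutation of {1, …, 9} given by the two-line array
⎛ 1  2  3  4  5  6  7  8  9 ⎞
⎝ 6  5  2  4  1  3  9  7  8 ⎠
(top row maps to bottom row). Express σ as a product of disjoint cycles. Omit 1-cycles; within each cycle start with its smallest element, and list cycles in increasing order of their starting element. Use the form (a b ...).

From 1: 1 → 6 → 3 → 2 → 5 → 1, closing the cycle (1 6 3 2 5).
Repeating from the next unused element and collecting all non-trivial cycles gives (1 6 3 2 5)(7 9 8).

(1 6 3 2 5)(7 9 8)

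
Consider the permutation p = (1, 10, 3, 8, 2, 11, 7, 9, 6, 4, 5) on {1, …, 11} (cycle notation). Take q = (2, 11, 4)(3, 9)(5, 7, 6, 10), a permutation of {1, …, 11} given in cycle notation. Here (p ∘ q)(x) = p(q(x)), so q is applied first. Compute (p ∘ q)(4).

(p ∘ q)(4) = p(q(4)). q(4) = 2, then p(2) = 11. So (p ∘ q)(4) = 11.

11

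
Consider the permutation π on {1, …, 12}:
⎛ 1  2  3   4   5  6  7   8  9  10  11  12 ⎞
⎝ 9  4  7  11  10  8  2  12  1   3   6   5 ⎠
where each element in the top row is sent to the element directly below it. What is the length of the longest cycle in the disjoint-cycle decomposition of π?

10

Decomposing into disjoint cycles gives (1, 9)(2, 4, 11, 6, 8, 12, 5, 10, 3, 7); the longest has length 10.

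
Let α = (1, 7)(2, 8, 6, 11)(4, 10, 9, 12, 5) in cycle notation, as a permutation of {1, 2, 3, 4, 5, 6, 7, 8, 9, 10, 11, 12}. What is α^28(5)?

9

5 lies in the 5-cycle (4, 10, 9, 12, 5).
Powers repeat with period 5 on this cycle, and 28 mod 5 = 3, so α^28(5) = α^3(5).
Stepping 3 places around the cycle: 5 → 4 → 10 → 9.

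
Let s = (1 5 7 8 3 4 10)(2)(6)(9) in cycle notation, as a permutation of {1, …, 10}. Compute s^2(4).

4 lies in the 7-cycle (1 5 7 8 3 4 10).
Advancing 2 steps from 4: 4 → 10 → 1.

1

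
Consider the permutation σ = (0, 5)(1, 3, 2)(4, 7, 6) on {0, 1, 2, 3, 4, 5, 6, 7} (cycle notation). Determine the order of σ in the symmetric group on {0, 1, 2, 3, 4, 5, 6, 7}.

6

The cycle type of σ is (3, 3, 2).
The order is lcm(3, 3, 2) = 6.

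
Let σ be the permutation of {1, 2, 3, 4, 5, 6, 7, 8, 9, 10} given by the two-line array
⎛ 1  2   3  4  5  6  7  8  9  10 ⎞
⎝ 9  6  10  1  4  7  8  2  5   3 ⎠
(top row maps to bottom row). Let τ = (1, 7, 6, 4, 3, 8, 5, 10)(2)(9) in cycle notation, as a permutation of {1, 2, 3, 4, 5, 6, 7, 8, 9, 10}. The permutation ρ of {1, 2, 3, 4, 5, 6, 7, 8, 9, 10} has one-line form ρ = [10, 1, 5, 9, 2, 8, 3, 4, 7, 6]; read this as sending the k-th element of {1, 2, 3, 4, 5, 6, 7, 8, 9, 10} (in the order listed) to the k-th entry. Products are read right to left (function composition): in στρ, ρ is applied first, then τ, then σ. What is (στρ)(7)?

2

Apply the permutations in order: ρ(7) = 3, then τ(3) = 8, then σ(8) = 2. So (στρ)(7) = 2.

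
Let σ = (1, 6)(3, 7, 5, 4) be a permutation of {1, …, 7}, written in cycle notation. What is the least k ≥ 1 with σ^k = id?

4

The disjoint cycles have lengths 4, 2, 1.
The order of σ is the least common multiple of its cycle lengths: lcm(4, 2) = 4.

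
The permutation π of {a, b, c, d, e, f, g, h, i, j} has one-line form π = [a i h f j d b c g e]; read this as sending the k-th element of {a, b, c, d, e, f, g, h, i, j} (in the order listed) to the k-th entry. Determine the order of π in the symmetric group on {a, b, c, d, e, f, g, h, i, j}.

6

Writing π as disjoint cycles, the cycle lengths are 3, 2, 2, 2, 1.
The order of π is the least common multiple of its cycle lengths: lcm(3, 2, 2, 2) = 6.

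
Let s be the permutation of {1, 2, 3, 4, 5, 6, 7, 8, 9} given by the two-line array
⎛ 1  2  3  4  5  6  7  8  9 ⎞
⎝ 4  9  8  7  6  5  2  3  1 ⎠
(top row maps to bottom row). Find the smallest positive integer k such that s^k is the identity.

The disjoint-cycle form of s has cycle lengths 5, 2, 2.
The order is lcm(5, 2, 2) = 10.

10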